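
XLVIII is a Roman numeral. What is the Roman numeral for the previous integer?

XLVIII = 48, so the previous integer is 48 - 1 = 47

XLVII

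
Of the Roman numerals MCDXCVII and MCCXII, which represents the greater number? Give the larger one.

MCDXCVII = 1497
MCCXII = 1212
1497 is larger

MCDXCVII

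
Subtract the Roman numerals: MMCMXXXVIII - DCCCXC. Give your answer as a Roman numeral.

MMCMXXXVIII = 2938
DCCCXC = 890
2938 - 890 = 2048

MMXLVIII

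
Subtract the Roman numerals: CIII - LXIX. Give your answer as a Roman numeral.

CIII = 103
LXIX = 69
103 - 69 = 34

XXXIV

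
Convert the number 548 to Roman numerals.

Convert 548 to Roman numerals:
  548 contains 1×500 (D)
  48 contains 1×40 (XL)
  8 contains 1×5 (V)
  3 contains 3×1 (III)

DXLVIII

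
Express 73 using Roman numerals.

Convert 73 to Roman numerals:
  73 contains 1×50 (L)
  23 contains 2×10 (XX)
  3 contains 3×1 (III)

LXXIII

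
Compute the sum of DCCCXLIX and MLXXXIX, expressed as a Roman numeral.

DCCCXLIX = 849
MLXXXIX = 1089
849 + 1089 = 1938

MCMXXXVIII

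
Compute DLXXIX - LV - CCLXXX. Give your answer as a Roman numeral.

DLXXIX = 579, LV = 55, CCLXXX = 280
579 - 55 = 524
524 - 280 = 244

CCXLIV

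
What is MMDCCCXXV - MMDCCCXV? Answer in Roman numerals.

MMDCCCXXV = 2825
MMDCCCXV = 2815
2825 - 2815 = 10

X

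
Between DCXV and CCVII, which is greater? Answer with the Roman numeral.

DCXV = 615
CCVII = 207
615 is larger

DCXV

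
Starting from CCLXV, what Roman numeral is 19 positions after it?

CCLXV = 265
265 + 19 = 284

CCLXXXIV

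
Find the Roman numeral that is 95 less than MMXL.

MMXL = 2040
2040 - 95 = 1945

MCMXLV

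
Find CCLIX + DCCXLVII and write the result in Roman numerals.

CCLIX = 259
DCCXLVII = 747
259 + 747 = 1006

MVI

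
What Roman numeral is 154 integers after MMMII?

MMMII = 3002
3002 + 154 = 3156

MMMCLVI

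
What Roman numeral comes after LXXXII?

LXXXII = 82, so the next integer is 82 + 1 = 83

LXXXIII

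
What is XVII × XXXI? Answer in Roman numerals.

XVII = 17
XXXI = 31
17 × 31 = 527

DXXVII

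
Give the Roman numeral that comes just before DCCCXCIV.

DCCCXCIV = 894; previous is 893

DCCCXCIII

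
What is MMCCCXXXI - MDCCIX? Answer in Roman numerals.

MMCCCXXXI = 2331
MDCCIX = 1709
2331 - 1709 = 622

DCXXII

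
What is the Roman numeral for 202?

Convert 202 to Roman numerals:
  202 contains 2×100 (CC)
  2 contains 2×1 (II)

CCII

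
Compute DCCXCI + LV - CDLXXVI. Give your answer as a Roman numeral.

DCCXCI = 791, LV = 55, CDLXXVI = 476
791 + 55 = 846
846 - 476 = 370

CCCLXX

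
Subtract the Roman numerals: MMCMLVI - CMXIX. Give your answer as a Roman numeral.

MMCMLVI = 2956
CMXIX = 919
2956 - 919 = 2037

MMXXXVII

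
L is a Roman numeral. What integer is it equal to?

L: L=50

50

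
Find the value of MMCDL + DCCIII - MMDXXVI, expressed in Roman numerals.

MMCDL = 2450, DCCIII = 703, MMDXXVI = 2526
2450 + 703 = 3153
3153 - 2526 = 627

DCXXVII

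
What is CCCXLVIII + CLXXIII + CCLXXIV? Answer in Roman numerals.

CCCXLVIII = 348, CLXXIII = 173, CCLXXIV = 274
348 + 173 = 521
521 + 274 = 795

DCCXCV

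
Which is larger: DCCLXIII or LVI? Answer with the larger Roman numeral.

DCCLXIII = 763
LVI = 56
763 is larger

DCCLXIII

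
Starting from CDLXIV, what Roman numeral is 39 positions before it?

CDLXIV = 464
464 - 39 = 425

CDXXV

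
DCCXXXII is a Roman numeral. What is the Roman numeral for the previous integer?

DCCXXXII = 732; previous is 731

DCCXXXI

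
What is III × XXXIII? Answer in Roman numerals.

III = 3
XXXIII = 33
3 × 33 = 99

XCIX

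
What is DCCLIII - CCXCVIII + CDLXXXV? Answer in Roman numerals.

DCCLIII = 753, CCXCVIII = 298, CDLXXXV = 485
753 - 298 = 455
455 + 485 = 940

CMXL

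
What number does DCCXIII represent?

DCCXIII: D=500, C=100, C=100, X=10, I=1, I=1, I=1
500 + 100 + 100 + 10 + 1 + 1 + 1 = 713

713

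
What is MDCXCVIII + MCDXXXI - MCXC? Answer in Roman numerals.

MDCXCVIII = 1698, MCDXXXI = 1431, MCXC = 1190
1698 + 1431 = 3129
3129 - 1190 = 1939

MCMXXXIX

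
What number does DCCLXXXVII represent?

DCCLXXXVII: D=500, C=100, C=100, L=50, X=10, X=10, X=10, V=5, I=1, I=1
500 + 100 + 100 + 50 + 10 + 10 + 10 + 5 + 1 + 1 = 787

787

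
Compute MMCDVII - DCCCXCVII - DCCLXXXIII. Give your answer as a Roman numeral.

MMCDVII = 2407, DCCCXCVII = 897, DCCLXXXIII = 783
2407 - 897 = 1510
1510 - 783 = 727

DCCXXVII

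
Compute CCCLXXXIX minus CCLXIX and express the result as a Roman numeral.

CCCLXXXIX = 389
CCLXIX = 269
389 - 269 = 120

CXX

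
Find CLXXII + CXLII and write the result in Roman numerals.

CLXXII = 172
CXLII = 142
172 + 142 = 314

CCCXIV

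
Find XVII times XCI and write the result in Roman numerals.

XVII = 17
XCI = 91
17 × 91 = 1547

MDXLVII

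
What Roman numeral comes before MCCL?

MCCL = 1250, so the previous integer is 1250 - 1 = 1249

MCCXLIX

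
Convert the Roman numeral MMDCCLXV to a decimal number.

MMDCCLXV: M=1000, M=1000, D=500, C=100, C=100, L=50, X=10, V=5
1000 + 1000 + 500 + 100 + 100 + 50 + 10 + 5 = 2765

2765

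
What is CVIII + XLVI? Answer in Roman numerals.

CVIII = 108
XLVI = 46
108 + 46 = 154

CLIV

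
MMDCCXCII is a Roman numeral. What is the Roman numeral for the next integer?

MMDCCXCII = 2792, so the next integer is 2792 + 1 = 2793

MMDCCXCIII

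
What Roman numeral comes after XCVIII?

XCVIII = 98, so the next integer is 98 + 1 = 99

XCIX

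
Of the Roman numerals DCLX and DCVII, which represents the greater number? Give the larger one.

DCLX = 660
DCVII = 607
660 is larger

DCLX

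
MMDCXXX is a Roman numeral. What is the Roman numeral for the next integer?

MMDCXXX = 2630, so the next integer is 2630 + 1 = 2631

MMDCXXXI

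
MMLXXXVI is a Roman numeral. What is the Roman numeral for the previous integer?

MMLXXXVI = 2086; previous is 2085

MMLXXXV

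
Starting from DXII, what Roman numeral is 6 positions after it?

DXII = 512
512 + 6 = 518

DXVIII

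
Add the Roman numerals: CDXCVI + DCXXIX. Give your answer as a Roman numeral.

CDXCVI = 496
DCXXIX = 629
496 + 629 = 1125

MCXXV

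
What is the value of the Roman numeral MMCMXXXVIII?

MMCMXXXVIII: M=1000, M=1000, CM=900, X=10, X=10, X=10, V=5, I=1, I=1, I=1
1000 + 1000 + 900 + 10 + 10 + 10 + 5 + 1 + 1 + 1 = 2938

2938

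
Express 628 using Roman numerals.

Convert 628 to Roman numerals:
  628 contains 1×500 (D)
  128 contains 1×100 (C)
  28 contains 2×10 (XX)
  8 contains 1×5 (V)
  3 contains 3×1 (III)

DCXXVIII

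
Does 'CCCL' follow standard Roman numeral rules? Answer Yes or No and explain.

'CCCL': Check the rules: uses only the symbols I, V, X, L, C, D, M; no symbol is repeated more than three times in a row; V, L and D each appear at most once; no smaller symbol precedes a larger one (values never increase from left to right). Value: C (100) + C (100) + C (100) + L (50) = 350. So it is a valid standard Roman numeral.

Yes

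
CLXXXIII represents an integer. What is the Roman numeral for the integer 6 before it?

CLXXXIII = 183
183 - 6 = 177

CLXXVII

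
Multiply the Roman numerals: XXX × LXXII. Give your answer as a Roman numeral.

XXX = 30
LXXII = 72
30 × 72 = 2160

MMCLX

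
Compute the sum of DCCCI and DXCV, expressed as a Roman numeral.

DCCCI = 801
DXCV = 595
801 + 595 = 1396

MCCCXCVI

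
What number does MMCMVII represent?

MMCMVII: M=1000, M=1000, CM=900, V=5, I=1, I=1
1000 + 1000 + 900 + 5 + 1 + 1 = 2907

2907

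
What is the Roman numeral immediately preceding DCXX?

DCXX = 620; previous is 619

DCXIX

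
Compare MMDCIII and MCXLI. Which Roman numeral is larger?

MMDCIII = 2603
MCXLI = 1141
2603 is larger

MMDCIII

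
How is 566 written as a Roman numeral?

Convert 566 to Roman numerals:
  566 contains 1×500 (D)
  66 contains 1×50 (L)
  16 contains 1×10 (X)
  6 contains 1×5 (V)
  1 contains 1×1 (I)

DLXVI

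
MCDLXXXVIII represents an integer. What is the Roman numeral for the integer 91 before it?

MCDLXXXVIII = 1488
1488 - 91 = 1397

MCCCXCVII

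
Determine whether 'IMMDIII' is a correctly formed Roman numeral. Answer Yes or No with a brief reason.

'IMMDIII': Invalid subtractive combination: IM

No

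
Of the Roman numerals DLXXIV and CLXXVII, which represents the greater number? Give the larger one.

DLXXIV = 574
CLXXVII = 177
574 is larger

DLXXIV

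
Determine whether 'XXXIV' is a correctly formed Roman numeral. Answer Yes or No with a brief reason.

'XXXIV': Check the rules: uses only the symbols I, V, X, L, C, D, M; no symbol is repeated more than three times in a row; V, L and D each appear at most once; the only place a smaller symbol precedes a larger one is the allowed subtractive pair IV, the symbol right after such a pair (if any) is smaller than the pair's first symbol, and otherwise the values never increase from left to right. Value: X (10) + X (10) + X (10) + IV (4) = 34. So it is a valid standard Roman numeral.

Yes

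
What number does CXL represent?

CXL: C=100, XL=40
100 + 40 = 140

140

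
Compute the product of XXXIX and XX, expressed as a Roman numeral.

XXXIX = 39
XX = 20
39 × 20 = 780

DCCLXXX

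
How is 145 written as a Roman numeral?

Convert 145 to Roman numerals:
  145 contains 1×100 (C)
  45 contains 1×40 (XL)
  5 contains 1×5 (V)

CXLV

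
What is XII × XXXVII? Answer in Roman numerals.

XII = 12
XXXVII = 37
12 × 37 = 444

CDXLIV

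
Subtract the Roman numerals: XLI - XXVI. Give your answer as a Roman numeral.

XLI = 41
XXVI = 26
41 - 26 = 15

XV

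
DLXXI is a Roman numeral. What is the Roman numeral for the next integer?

DLXXI = 571; next is 572

DLXXII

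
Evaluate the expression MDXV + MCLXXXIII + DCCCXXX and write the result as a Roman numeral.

MDXV = 1515, MCLXXXIII = 1183, DCCCXXX = 830
1515 + 1183 = 2698
2698 + 830 = 3528

MMMDXXVIII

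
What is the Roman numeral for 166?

Convert 166 to Roman numerals:
  166 contains 1×100 (C)
  66 contains 1×50 (L)
  16 contains 1×10 (X)
  6 contains 1×5 (V)
  1 contains 1×1 (I)

CLXVI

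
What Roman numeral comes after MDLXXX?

MDLXXX = 1580; next is 1581

MDLXXXI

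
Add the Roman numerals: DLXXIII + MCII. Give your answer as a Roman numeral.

DLXXIII = 573
MCII = 1102
573 + 1102 = 1675

MDCLXXV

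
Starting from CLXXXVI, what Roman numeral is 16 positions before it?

CLXXXVI = 186
186 - 16 = 170

CLXX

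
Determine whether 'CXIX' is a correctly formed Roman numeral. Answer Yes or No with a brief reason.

'CXIX': Check the rules: uses only the symbols I, V, X, L, C, D, M; no symbol is repeated more than three times in a row; V, L and D each appear at most once; the only place a smaller symbol precedes a larger one is the allowed subtractive pair IX, the symbol right after such a pair (if any) is smaller than the pair's first symbol, and otherwise the values never increase from left to right. Value: C (100) + X (10) + IX (9) = 119. So it is a valid standard Roman numeral.

Yes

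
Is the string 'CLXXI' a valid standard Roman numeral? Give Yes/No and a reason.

'CLXXI': Check the rules: uses only the symbols I, V, X, L, C, D, M; no symbol is repeated more than three times in a row; V, L and D each appear at most once; no smaller symbol precedes a larger one (values never increase from left to right). Value: C (100) + L (50) + X (10) + X (10) + I (1) = 171. So it is a valid standard Roman numeral.

Yes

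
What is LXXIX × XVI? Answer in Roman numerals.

LXXIX = 79
XVI = 16
79 × 16 = 1264

MCCLXIV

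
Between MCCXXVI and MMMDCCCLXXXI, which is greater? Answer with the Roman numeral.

MCCXXVI = 1226
MMMDCCCLXXXI = 3881
3881 is larger

MMMDCCCLXXXI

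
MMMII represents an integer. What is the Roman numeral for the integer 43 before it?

MMMII = 3002
3002 - 43 = 2959

MMCMLIX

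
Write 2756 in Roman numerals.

Convert 2756 to Roman numerals:
  2756 contains 2×1000 (MM)
  756 contains 1×500 (D)
  256 contains 2×100 (CC)
  56 contains 1×50 (L)
  6 contains 1×5 (V)
  1 contains 1×1 (I)

MMDCCLVI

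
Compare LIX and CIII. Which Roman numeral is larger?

LIX = 59
CIII = 103
103 is larger

CIII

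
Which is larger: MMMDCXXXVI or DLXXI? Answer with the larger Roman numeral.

MMMDCXXXVI = 3636
DLXXI = 571
3636 is larger

MMMDCXXXVI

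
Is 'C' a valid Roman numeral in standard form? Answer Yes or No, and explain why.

'C': Check the rules: uses only the symbols I, V, X, L, C, D, M; no symbol is repeated more than three times in a row; V, L and D each appear at most once; no smaller symbol precedes a larger one (values never increase from left to right). Value: C = 100. So it is a valid standard Roman numeral.

Yes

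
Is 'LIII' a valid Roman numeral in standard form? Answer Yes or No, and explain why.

'LIII': Check the rules: uses only the symbols I, V, X, L, C, D, M; no symbol is repeated more than three times in a row; V, L and D each appear at most once; no smaller symbol precedes a larger one (values never increase from left to right). Value: L (50) + I (1) + I (1) + I (1) = 53. So it is a valid standard Roman numeral.

Yes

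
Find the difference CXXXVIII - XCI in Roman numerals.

CXXXVIII = 138
XCI = 91
138 - 91 = 47

XLVII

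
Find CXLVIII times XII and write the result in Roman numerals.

CXLVIII = 148
XII = 12
148 × 12 = 1776

MDCCLXXVI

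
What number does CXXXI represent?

CXXXI: C=100, X=10, X=10, X=10, I=1
100 + 10 + 10 + 10 + 1 = 131

131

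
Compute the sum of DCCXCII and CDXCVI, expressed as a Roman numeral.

DCCXCII = 792
CDXCVI = 496
792 + 496 = 1288

MCCLXXXVIII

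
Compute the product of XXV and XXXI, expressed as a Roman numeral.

XXV = 25
XXXI = 31
25 × 31 = 775

DCCLXXV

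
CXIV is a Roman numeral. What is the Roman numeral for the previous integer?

CXIV = 114; previous is 113

CXIII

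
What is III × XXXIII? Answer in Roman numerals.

III = 3
XXXIII = 33
3 × 33 = 99

XCIX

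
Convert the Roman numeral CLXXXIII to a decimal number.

CLXXXIII: C=100, L=50, X=10, X=10, X=10, I=1, I=1, I=1
100 + 50 + 10 + 10 + 10 + 1 + 1 + 1 = 183

183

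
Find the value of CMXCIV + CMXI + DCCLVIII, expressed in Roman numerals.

CMXCIV = 994, CMXI = 911, DCCLVIII = 758
994 + 911 = 1905
1905 + 758 = 2663

MMDCLXIII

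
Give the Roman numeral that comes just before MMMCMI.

MMMCMI = 3901; previous is 3900

MMMCM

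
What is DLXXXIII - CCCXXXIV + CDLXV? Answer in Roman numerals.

DLXXXIII = 583, CCCXXXIV = 334, CDLXV = 465
583 - 334 = 249
249 + 465 = 714

DCCXIV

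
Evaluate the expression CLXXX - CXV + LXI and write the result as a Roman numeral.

CLXXX = 180, CXV = 115, LXI = 61
180 - 115 = 65
65 + 61 = 126

CXXVI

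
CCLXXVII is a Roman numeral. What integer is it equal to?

CCLXXVII: C=100, C=100, L=50, X=10, X=10, V=5, I=1, I=1
100 + 100 + 50 + 10 + 10 + 5 + 1 + 1 = 277

277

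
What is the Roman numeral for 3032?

Convert 3032 to Roman numerals:
  3032 contains 3×1000 (MMM)
  32 contains 3×10 (XXX)
  2 contains 2×1 (II)

MMMXXXII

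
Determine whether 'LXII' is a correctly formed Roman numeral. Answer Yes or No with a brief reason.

'LXII': Check the rules: uses only the symbols I, V, X, L, C, D, M; no symbol is repeated more than three times in a row; V, L and D each appear at most once; no smaller symbol precedes a larger one (values never increase from left to right). Value: L (50) + X (10) + I (1) + I (1) = 62. So it is a valid standard Roman numeral.

Yes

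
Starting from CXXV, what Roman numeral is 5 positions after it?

CXXV = 125
125 + 5 = 130

CXXX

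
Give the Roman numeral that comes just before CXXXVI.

CXXXVI = 136, so the previous integer is 136 - 1 = 135

CXXXV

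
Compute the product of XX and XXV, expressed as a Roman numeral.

XX = 20
XXV = 25
20 × 25 = 500

D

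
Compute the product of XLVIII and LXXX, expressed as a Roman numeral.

XLVIII = 48
LXXX = 80
48 × 80 = 3840

MMMDCCCXL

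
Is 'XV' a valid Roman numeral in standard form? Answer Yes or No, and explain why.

'XV': Check the rules: uses only the symbols I, V, X, L, C, D, M; no symbol is repeated more than three times in a row; V, L and D each appear at most once; no smaller symbol precedes a larger one (values never increase from left to right). Value: X (10) + V (5) = 15. So it is a valid standard Roman numeral.

Yes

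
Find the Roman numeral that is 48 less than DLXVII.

DLXVII = 567
567 - 48 = 519

DXIX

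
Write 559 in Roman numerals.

Convert 559 to Roman numerals:
  559 contains 1×500 (D)
  59 contains 1×50 (L)
  9 contains 1×9 (IX)

DLIX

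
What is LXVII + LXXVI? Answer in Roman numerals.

LXVII = 67
LXXVI = 76
67 + 76 = 143

CXLIII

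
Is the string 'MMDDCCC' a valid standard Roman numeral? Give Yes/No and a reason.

'MMDDCCC': D should not appear more than once

No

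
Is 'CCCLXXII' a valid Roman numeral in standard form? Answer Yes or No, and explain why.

'CCCLXXII': Check the rules: uses only the symbols I, V, X, L, C, D, M; no symbol is repeated more than three times in a row; V, L and D each appear at most once; no smaller symbol precedes a larger one (values never increase from left to right). Value: C (100) + C (100) + C (100) + L (50) + X (10) + X (10) + I (1) + I (1) = 372. So it is a valid standard Roman numeral.

Yes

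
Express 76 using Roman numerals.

Convert 76 to Roman numerals:
  76 contains 1×50 (L)
  26 contains 2×10 (XX)
  6 contains 1×5 (V)
  1 contains 1×1 (I)

LXXVI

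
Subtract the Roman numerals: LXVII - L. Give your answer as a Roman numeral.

LXVII = 67
L = 50
67 - 50 = 17

XVII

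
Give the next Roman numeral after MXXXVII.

MXXXVII = 1037, so the next integer is 1037 + 1 = 1038

MXXXVIII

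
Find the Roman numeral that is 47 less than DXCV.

DXCV = 595
595 - 47 = 548

DXLVIII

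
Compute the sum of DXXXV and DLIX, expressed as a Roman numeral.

DXXXV = 535
DLIX = 559
535 + 559 = 1094

MXCIV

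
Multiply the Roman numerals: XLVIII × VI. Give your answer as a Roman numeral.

XLVIII = 48
VI = 6
48 × 6 = 288

CCLXXXVIII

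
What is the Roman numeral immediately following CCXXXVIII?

CCXXXVIII = 238, so the next integer is 238 + 1 = 239

CCXXXIX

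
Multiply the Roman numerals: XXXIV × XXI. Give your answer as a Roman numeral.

XXXIV = 34
XXI = 21
34 × 21 = 714

DCCXIV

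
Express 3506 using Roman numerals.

Convert 3506 to Roman numerals:
  3506 contains 3×1000 (MMM)
  506 contains 1×500 (D)
  6 contains 1×5 (V)
  1 contains 1×1 (I)

MMMDVI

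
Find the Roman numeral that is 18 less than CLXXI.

CLXXI = 171
171 - 18 = 153

CLIII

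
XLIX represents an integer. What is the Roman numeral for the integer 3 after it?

XLIX = 49
49 + 3 = 52

LII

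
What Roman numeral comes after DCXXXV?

DCXXXV = 635; next is 636

DCXXXVI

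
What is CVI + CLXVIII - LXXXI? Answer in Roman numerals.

CVI = 106, CLXVIII = 168, LXXXI = 81
106 + 168 = 274
274 - 81 = 193

CXCIII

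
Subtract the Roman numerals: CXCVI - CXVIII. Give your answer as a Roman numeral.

CXCVI = 196
CXVIII = 118
196 - 118 = 78

LXXVIII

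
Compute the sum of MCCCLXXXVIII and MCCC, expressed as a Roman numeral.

MCCCLXXXVIII = 1388
MCCC = 1300
1388 + 1300 = 2688

MMDCLXXXVIII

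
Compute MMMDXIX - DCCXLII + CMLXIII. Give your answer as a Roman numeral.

MMMDXIX = 3519, DCCXLII = 742, CMLXIII = 963
3519 - 742 = 2777
2777 + 963 = 3740

MMMDCCXL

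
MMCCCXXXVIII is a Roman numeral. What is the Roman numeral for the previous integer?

MMCCCXXXVIII = 2338; previous is 2337

MMCCCXXXVII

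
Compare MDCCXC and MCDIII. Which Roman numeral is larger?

MDCCXC = 1790
MCDIII = 1403
1790 is larger

MDCCXC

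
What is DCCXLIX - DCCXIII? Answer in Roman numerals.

DCCXLIX = 749
DCCXIII = 713
749 - 713 = 36

XXXVI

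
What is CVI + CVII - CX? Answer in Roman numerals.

CVI = 106, CVII = 107, CX = 110
106 + 107 = 213
213 - 110 = 103

CIII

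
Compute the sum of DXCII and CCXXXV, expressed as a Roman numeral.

DXCII = 592
CCXXXV = 235
592 + 235 = 827

DCCCXXVII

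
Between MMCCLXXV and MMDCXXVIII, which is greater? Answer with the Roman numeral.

MMCCLXXV = 2275
MMDCXXVIII = 2628
2628 is larger

MMDCXXVIII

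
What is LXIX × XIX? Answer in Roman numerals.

LXIX = 69
XIX = 19
69 × 19 = 1311

MCCCXI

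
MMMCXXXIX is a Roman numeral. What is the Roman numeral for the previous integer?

MMMCXXXIX = 3139, so the previous integer is 3139 - 1 = 3138

MMMCXXXVIII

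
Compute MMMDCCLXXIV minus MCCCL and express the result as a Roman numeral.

MMMDCCLXXIV = 3774
MCCCL = 1350
3774 - 1350 = 2424

MMCDXXIV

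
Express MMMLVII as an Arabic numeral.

MMMLVII: M=1000, M=1000, M=1000, L=50, V=5, I=1, I=1
1000 + 1000 + 1000 + 50 + 5 + 1 + 1 = 3057

3057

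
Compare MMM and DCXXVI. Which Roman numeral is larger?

MMM = 3000
DCXXVI = 626
3000 is larger

MMM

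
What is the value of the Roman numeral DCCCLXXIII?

DCCCLXXIII: D=500, C=100, C=100, C=100, L=50, X=10, X=10, I=1, I=1, I=1
500 + 100 + 100 + 100 + 50 + 10 + 10 + 1 + 1 + 1 = 873

873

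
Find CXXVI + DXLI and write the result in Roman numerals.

CXXVI = 126
DXLI = 541
126 + 541 = 667

DCLXVII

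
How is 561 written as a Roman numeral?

Convert 561 to Roman numerals:
  561 contains 1×500 (D)
  61 contains 1×50 (L)
  11 contains 1×10 (X)
  1 contains 1×1 (I)

DLXI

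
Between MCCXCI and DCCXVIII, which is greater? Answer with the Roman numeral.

MCCXCI = 1291
DCCXVIII = 718
1291 is larger

MCCXCI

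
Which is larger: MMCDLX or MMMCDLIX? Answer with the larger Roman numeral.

MMCDLX = 2460
MMMCDLIX = 3459
3459 is larger

MMMCDLIX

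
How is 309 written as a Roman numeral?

Convert 309 to Roman numerals:
  309 contains 3×100 (CCC)
  9 contains 1×9 (IX)

CCCIX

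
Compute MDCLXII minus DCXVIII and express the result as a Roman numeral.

MDCLXII = 1662
DCXVIII = 618
1662 - 618 = 1044

MXLIV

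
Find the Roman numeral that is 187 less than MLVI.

MLVI = 1056
1056 - 187 = 869

DCCCLXIX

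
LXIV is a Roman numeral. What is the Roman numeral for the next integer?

LXIV = 64; next is 65

LXV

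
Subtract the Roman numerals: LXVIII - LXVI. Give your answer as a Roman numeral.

LXVIII = 68
LXVI = 66
68 - 66 = 2

II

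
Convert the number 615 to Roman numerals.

Convert 615 to Roman numerals:
  615 contains 1×500 (D)
  115 contains 1×100 (C)
  15 contains 1×10 (X)
  5 contains 1×5 (V)

DCXV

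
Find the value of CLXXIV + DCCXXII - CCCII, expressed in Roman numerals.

CLXXIV = 174, DCCXXII = 722, CCCII = 302
174 + 722 = 896
896 - 302 = 594

DXCIV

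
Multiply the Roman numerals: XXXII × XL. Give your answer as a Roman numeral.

XXXII = 32
XL = 40
32 × 40 = 1280

MCCLXXX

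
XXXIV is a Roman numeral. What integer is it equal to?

XXXIV: X=10, X=10, X=10, IV=4
10 + 10 + 10 + 4 = 34

34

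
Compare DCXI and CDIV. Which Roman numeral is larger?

DCXI = 611
CDIV = 404
611 is larger

DCXI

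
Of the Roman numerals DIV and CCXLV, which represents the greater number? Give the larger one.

DIV = 504
CCXLV = 245
504 is larger

DIV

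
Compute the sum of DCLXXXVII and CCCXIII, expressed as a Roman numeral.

DCLXXXVII = 687
CCCXIII = 313
687 + 313 = 1000

M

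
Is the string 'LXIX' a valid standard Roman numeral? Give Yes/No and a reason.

'LXIX': Check the rules: uses only the symbols I, V, X, L, C, D, M; no symbol is repeated more than three times in a row; V, L and D each appear at most once; the only place a smaller symbol precedes a larger one is the allowed subtractive pair IX, the symbol right after such a pair (if any) is smaller than the pair's first symbol, and otherwise the values never increase from left to right. Value: L (50) + X (10) + IX (9) = 69. So it is a valid standard Roman numeral.

Yes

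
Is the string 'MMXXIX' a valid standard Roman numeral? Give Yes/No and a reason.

'MMXXIX': Check the rules: uses only the symbols I, V, X, L, C, D, M; no symbol is repeated more than three times in a row; V, L and D each appear at most once; the only place a smaller symbol precedes a larger one is the allowed subtractive pair IX, the symbol right after such a pair (if any) is smaller than the pair's first symbol, and otherwise the values never increase from left to right. Value: M (1000) + M (1000) + X (10) + X (10) + IX (9) = 2029. So it is a valid standard Roman numeral.

Yes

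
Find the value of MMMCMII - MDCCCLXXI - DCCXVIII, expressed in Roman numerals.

MMMCMII = 3902, MDCCCLXXI = 1871, DCCXVIII = 718
3902 - 1871 = 2031
2031 - 718 = 1313

MCCCXIII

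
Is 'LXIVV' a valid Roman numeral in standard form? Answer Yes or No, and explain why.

'LXIVV': V should not appear more than once

No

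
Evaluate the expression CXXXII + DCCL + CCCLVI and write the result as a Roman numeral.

CXXXII = 132, DCCL = 750, CCCLVI = 356
132 + 750 = 882
882 + 356 = 1238

MCCXXXVIII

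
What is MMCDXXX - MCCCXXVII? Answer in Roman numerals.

MMCDXXX = 2430
MCCCXXVII = 1327
2430 - 1327 = 1103

MCIII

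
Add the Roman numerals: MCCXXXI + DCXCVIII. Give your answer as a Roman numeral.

MCCXXXI = 1231
DCXCVIII = 698
1231 + 698 = 1929

MCMXXIX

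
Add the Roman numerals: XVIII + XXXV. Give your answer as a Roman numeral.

XVIII = 18
XXXV = 35
18 + 35 = 53

LIII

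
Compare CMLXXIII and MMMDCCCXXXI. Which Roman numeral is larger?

CMLXXIII = 973
MMMDCCCXXXI = 3831
3831 is larger

MMMDCCCXXXI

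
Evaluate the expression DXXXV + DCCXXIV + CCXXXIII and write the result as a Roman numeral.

DXXXV = 535, DCCXXIV = 724, CCXXXIII = 233
535 + 724 = 1259
1259 + 233 = 1492

MCDXCII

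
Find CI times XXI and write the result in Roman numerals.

CI = 101
XXI = 21
101 × 21 = 2121

MMCXXI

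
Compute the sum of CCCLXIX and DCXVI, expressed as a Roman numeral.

CCCLXIX = 369
DCXVI = 616
369 + 616 = 985

CMLXXXV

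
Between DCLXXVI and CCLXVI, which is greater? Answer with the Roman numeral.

DCLXXVI = 676
CCLXVI = 266
676 is larger

DCLXXVI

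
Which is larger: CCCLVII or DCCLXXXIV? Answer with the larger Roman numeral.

CCCLVII = 357
DCCLXXXIV = 784
784 is larger

DCCLXXXIV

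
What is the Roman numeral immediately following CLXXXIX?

CLXXXIX = 189, so the next integer is 189 + 1 = 190

CXC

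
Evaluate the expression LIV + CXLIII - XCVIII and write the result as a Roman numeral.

LIV = 54, CXLIII = 143, XCVIII = 98
54 + 143 = 197
197 - 98 = 99

XCIX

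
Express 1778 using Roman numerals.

Convert 1778 to Roman numerals:
  1778 contains 1×1000 (M)
  778 contains 1×500 (D)
  278 contains 2×100 (CC)
  78 contains 1×50 (L)
  28 contains 2×10 (XX)
  8 contains 1×5 (V)
  3 contains 3×1 (III)

MDCCLXXVIII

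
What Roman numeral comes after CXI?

CXI = 111; next is 112

CXII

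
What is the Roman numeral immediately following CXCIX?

CXCIX = 199, so the next integer is 199 + 1 = 200

CC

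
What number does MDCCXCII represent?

MDCCXCII: M=1000, D=500, C=100, C=100, XC=90, I=1, I=1
1000 + 500 + 100 + 100 + 90 + 1 + 1 = 1792

1792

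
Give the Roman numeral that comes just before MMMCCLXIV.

MMMCCLXIV = 3264; previous is 3263

MMMCCLXIII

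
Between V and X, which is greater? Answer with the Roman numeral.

V = 5
X = 10
10 is larger

X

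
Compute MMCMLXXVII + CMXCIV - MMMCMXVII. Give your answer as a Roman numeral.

MMCMLXXVII = 2977, CMXCIV = 994, MMMCMXVII = 3917
2977 + 994 = 3971
3971 - 3917 = 54

LIV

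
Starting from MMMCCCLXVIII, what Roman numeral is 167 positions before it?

MMMCCCLXVIII = 3368
3368 - 167 = 3201

MMMCCI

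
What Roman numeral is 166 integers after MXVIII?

MXVIII = 1018
1018 + 166 = 1184

MCLXXXIV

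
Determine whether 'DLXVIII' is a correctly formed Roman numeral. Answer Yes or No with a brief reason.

'DLXVIII': Check the rules: uses only the symbols I, V, X, L, C, D, M; no symbol is repeated more than three times in a row; V, L and D each appear at most once; no smaller symbol precedes a larger one (values never increase from left to right). Value: D (500) + L (50) + X (10) + V (5) + I (1) + I (1) + I (1) = 568. So it is a valid standard Roman numeral.

Yes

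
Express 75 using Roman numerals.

Convert 75 to Roman numerals:
  75 contains 1×50 (L)
  25 contains 2×10 (XX)
  5 contains 1×5 (V)

LXXV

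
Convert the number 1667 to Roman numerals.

Convert 1667 to Roman numerals:
  1667 contains 1×1000 (M)
  667 contains 1×500 (D)
  167 contains 1×100 (C)
  67 contains 1×50 (L)
  17 contains 1×10 (X)
  7 contains 1×5 (V)
  2 contains 2×1 (II)

MDCLXVII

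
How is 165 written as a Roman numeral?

Convert 165 to Roman numerals:
  165 contains 1×100 (C)
  65 contains 1×50 (L)
  15 contains 1×10 (X)
  5 contains 1×5 (V)

CLXV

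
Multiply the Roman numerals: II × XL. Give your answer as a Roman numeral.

II = 2
XL = 40
2 × 40 = 80

LXXX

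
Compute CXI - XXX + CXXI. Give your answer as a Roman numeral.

CXI = 111, XXX = 30, CXXI = 121
111 - 30 = 81
81 + 121 = 202

CCII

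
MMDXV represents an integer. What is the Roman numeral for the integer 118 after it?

MMDXV = 2515
2515 + 118 = 2633

MMDCXXXIII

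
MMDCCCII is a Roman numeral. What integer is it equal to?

MMDCCCII: M=1000, M=1000, D=500, C=100, C=100, C=100, I=1, I=1
1000 + 1000 + 500 + 100 + 100 + 100 + 1 + 1 = 2802

2802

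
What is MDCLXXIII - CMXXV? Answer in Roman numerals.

MDCLXXIII = 1673
CMXXV = 925
1673 - 925 = 748

DCCXLVIII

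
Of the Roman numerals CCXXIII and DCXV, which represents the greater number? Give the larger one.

CCXXIII = 223
DCXV = 615
615 is larger

DCXV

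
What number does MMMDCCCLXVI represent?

MMMDCCCLXVI: M=1000, M=1000, M=1000, D=500, C=100, C=100, C=100, L=50, X=10, V=5, I=1
1000 + 1000 + 1000 + 500 + 100 + 100 + 100 + 50 + 10 + 5 + 1 = 3866

3866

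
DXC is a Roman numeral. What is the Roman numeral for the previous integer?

DXC = 590; previous is 589

DLXXXIX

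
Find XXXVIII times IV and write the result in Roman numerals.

XXXVIII = 38
IV = 4
38 × 4 = 152

CLII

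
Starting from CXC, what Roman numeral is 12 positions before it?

CXC = 190
190 - 12 = 178

CLXXVIII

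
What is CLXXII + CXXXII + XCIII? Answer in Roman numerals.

CLXXII = 172, CXXXII = 132, XCIII = 93
172 + 132 = 304
304 + 93 = 397

CCCXCVII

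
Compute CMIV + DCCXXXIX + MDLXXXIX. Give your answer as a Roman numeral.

CMIV = 904, DCCXXXIX = 739, MDLXXXIX = 1589
904 + 739 = 1643
1643 + 1589 = 3232

MMMCCXXXII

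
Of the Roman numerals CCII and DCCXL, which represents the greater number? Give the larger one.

CCII = 202
DCCXL = 740
740 is larger

DCCXL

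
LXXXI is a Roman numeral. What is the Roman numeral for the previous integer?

LXXXI = 81, so the previous integer is 81 - 1 = 80

LXXX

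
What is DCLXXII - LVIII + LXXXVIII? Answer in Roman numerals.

DCLXXII = 672, LVIII = 58, LXXXVIII = 88
672 - 58 = 614
614 + 88 = 702

DCCII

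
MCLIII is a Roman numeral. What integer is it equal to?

MCLIII: M=1000, C=100, L=50, I=1, I=1, I=1
1000 + 100 + 50 + 1 + 1 + 1 = 1153

1153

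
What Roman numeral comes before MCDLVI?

MCDLVI = 1456, so the previous integer is 1456 - 1 = 1455

MCDLV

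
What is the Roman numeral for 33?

Convert 33 to Roman numerals:
  33 contains 3×10 (XXX)
  3 contains 3×1 (III)

XXXIII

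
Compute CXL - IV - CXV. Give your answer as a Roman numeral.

CXL = 140, IV = 4, CXV = 115
140 - 4 = 136
136 - 115 = 21

XXI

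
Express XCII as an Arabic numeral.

XCII: XC=90, I=1, I=1
90 + 1 + 1 = 92

92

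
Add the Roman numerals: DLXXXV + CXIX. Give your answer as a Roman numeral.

DLXXXV = 585
CXIX = 119
585 + 119 = 704

DCCIV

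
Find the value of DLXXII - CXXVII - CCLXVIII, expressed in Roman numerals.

DLXXII = 572, CXXVII = 127, CCLXVIII = 268
572 - 127 = 445
445 - 268 = 177

CLXXVII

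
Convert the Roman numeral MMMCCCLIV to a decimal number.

MMMCCCLIV: M=1000, M=1000, M=1000, C=100, C=100, C=100, L=50, IV=4
1000 + 1000 + 1000 + 100 + 100 + 100 + 50 + 4 = 3354

3354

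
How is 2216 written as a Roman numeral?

Convert 2216 to Roman numerals:
  2216 contains 2×1000 (MM)
  216 contains 2×100 (CC)
  16 contains 1×10 (X)
  6 contains 1×5 (V)
  1 contains 1×1 (I)

MMCCXVI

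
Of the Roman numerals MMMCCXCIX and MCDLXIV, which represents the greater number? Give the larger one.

MMMCCXCIX = 3299
MCDLXIV = 1464
3299 is larger

MMMCCXCIX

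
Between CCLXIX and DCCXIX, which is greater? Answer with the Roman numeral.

CCLXIX = 269
DCCXIX = 719
719 is larger

DCCXIX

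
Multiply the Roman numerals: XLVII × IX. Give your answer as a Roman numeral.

XLVII = 47
IX = 9
47 × 9 = 423

CDXXIII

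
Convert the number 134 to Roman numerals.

Convert 134 to Roman numerals:
  134 contains 1×100 (C)
  34 contains 3×10 (XXX)
  4 contains 1×4 (IV)

CXXXIV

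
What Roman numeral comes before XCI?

XCI = 91, so the previous integer is 91 - 1 = 90

XC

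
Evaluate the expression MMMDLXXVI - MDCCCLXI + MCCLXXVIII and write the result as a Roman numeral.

MMMDLXXVI = 3576, MDCCCLXI = 1861, MCCLXXVIII = 1278
3576 - 1861 = 1715
1715 + 1278 = 2993

MMCMXCIII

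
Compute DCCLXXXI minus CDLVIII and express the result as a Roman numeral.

DCCLXXXI = 781
CDLVIII = 458
781 - 458 = 323

CCCXXIII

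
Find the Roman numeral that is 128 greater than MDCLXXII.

MDCLXXII = 1672
1672 + 128 = 1800

MDCCC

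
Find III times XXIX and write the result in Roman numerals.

III = 3
XXIX = 29
3 × 29 = 87

LXXXVII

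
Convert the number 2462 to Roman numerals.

Convert 2462 to Roman numerals:
  2462 contains 2×1000 (MM)
  462 contains 1×400 (CD)
  62 contains 1×50 (L)
  12 contains 1×10 (X)
  2 contains 2×1 (II)

MMCDLXII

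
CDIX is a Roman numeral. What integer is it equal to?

CDIX: CD=400, IX=9
400 + 9 = 409

409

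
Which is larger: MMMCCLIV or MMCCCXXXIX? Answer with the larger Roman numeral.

MMMCCLIV = 3254
MMCCCXXXIX = 2339
3254 is larger

MMMCCLIV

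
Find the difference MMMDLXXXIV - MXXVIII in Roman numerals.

MMMDLXXXIV = 3584
MXXVIII = 1028
3584 - 1028 = 2556

MMDLVI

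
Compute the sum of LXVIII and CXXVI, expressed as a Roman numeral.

LXVIII = 68
CXXVI = 126
68 + 126 = 194

CXCIV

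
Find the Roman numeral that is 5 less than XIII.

XIII = 13
13 - 5 = 8

VIII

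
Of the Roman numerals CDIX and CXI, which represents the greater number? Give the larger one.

CDIX = 409
CXI = 111
409 is larger

CDIX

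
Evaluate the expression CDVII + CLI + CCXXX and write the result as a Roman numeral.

CDVII = 407, CLI = 151, CCXXX = 230
407 + 151 = 558
558 + 230 = 788

DCCLXXXVIII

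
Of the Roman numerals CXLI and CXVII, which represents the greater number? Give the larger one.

CXLI = 141
CXVII = 117
141 is larger

CXLI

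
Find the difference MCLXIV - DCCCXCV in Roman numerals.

MCLXIV = 1164
DCCCXCV = 895
1164 - 895 = 269

CCLXIX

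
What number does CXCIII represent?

CXCIII: C=100, XC=90, I=1, I=1, I=1
100 + 90 + 1 + 1 + 1 = 193

193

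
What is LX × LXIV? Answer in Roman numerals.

LX = 60
LXIV = 64
60 × 64 = 3840

MMMDCCCXL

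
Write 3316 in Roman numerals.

Convert 3316 to Roman numerals:
  3316 contains 3×1000 (MMM)
  316 contains 3×100 (CCC)
  16 contains 1×10 (X)
  6 contains 1×5 (V)
  1 contains 1×1 (I)

MMMCCCXVI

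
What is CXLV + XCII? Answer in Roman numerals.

CXLV = 145
XCII = 92
145 + 92 = 237

CCXXXVII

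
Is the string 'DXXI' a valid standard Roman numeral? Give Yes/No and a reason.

'DXXI': Check the rules: uses only the symbols I, V, X, L, C, D, M; no symbol is repeated more than three times in a row; V, L and D each appear at most once; no smaller symbol precedes a larger one (values never increase from left to right). Value: D (500) + X (10) + X (10) + I (1) = 521. So it is a valid standard Roman numeral.

Yes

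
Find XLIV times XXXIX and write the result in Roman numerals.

XLIV = 44
XXXIX = 39
44 × 39 = 1716

MDCCXVI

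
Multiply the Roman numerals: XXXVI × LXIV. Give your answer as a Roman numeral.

XXXVI = 36
LXIV = 64
36 × 64 = 2304

MMCCCIV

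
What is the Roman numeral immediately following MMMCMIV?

MMMCMIV = 3904; next is 3905

MMMCMV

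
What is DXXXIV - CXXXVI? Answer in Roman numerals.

DXXXIV = 534
CXXXVI = 136
534 - 136 = 398

CCCXCVIII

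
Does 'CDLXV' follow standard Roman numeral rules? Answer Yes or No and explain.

'CDLXV': Check the rules: uses only the symbols I, V, X, L, C, D, M; no symbol is repeated more than three times in a row; V, L and D each appear at most once; the only place a smaller symbol precedes a larger one is the allowed subtractive pair CD, the symbol right after such a pair (if any) is smaller than the pair's first symbol, and otherwise the values never increase from left to right. Value: CD (400) + L (50) + X (10) + V (5) = 465. So it is a valid standard Roman numeral.

Yes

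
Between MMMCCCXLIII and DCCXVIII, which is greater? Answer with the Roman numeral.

MMMCCCXLIII = 3343
DCCXVIII = 718
3343 is larger

MMMCCCXLIII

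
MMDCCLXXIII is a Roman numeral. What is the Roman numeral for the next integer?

MMDCCLXXIII = 2773; next is 2774

MMDCCLXXIV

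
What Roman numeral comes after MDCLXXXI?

MDCLXXXI = 1681; next is 1682

MDCLXXXII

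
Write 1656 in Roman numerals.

Convert 1656 to Roman numerals:
  1656 contains 1×1000 (M)
  656 contains 1×500 (D)
  156 contains 1×100 (C)
  56 contains 1×50 (L)
  6 contains 1×5 (V)
  1 contains 1×1 (I)

MDCLVI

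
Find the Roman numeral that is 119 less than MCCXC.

MCCXC = 1290
1290 - 119 = 1171

MCLXXI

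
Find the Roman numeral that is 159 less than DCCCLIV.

DCCCLIV = 854
854 - 159 = 695

DCXCV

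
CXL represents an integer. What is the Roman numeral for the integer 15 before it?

CXL = 140
140 - 15 = 125

CXXV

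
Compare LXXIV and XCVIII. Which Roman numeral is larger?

LXXIV = 74
XCVIII = 98
98 is larger

XCVIII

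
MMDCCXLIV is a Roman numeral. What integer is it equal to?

MMDCCXLIV: M=1000, M=1000, D=500, C=100, C=100, XL=40, IV=4
1000 + 1000 + 500 + 100 + 100 + 40 + 4 = 2744

2744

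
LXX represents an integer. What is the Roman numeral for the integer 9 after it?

LXX = 70
70 + 9 = 79

LXXIX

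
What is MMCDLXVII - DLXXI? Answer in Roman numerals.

MMCDLXVII = 2467
DLXXI = 571
2467 - 571 = 1896

MDCCCXCVI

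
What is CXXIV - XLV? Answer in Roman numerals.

CXXIV = 124
XLV = 45
124 - 45 = 79

LXXIX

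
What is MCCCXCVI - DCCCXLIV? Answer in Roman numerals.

MCCCXCVI = 1396
DCCCXLIV = 844
1396 - 844 = 552

DLII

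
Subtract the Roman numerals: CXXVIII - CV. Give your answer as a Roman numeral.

CXXVIII = 128
CV = 105
128 - 105 = 23

XXIII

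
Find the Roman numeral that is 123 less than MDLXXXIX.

MDLXXXIX = 1589
1589 - 123 = 1466

MCDLXVI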